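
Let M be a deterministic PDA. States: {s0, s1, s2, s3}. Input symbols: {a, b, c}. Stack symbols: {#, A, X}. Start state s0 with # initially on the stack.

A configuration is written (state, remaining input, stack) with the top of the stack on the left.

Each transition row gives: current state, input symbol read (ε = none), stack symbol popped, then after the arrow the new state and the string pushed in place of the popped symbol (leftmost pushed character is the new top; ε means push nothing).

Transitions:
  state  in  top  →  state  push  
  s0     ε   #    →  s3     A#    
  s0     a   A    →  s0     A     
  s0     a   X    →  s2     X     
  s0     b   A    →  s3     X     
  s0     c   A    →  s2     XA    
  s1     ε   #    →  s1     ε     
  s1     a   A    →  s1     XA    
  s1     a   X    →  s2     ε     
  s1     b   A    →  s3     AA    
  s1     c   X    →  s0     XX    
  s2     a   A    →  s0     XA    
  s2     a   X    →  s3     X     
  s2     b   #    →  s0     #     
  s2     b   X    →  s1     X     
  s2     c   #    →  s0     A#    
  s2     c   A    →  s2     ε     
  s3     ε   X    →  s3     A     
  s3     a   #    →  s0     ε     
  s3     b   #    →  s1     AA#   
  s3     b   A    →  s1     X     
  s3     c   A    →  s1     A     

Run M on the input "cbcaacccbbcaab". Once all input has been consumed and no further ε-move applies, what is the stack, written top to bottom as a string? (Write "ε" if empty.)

XX#

(s0, cbcaacccbbcaab, #) ⊢ (s3, cbcaacccbbcaab, A#) ⊢ (s1, bcaacccbbcaab, A#) ⊢ (s3, caacccbbcaab, AA#) ⊢ (s1, aacccbbcaab, AA#) ⊢ (s1, acccbbcaab, XAA#) ⊢ (s2, cccbbcaab, AA#) ⊢ (s2, ccbbcaab, A#) ⊢ (s2, cbbcaab, #) ⊢ (s0, bbcaab, A#) ⊢ (s3, bcaab, X#) ⊢ (s3, bcaab, A#) ⊢ (s1, caab, X#) ⊢ (s0, aab, XX#) ⊢ (s2, ab, XX#) ⊢ (s3, b, XX#) ⊢ (s3, b, AX#) ⊢ (s1, ε, XX#)
All input consumed in state s1 with stack XX#.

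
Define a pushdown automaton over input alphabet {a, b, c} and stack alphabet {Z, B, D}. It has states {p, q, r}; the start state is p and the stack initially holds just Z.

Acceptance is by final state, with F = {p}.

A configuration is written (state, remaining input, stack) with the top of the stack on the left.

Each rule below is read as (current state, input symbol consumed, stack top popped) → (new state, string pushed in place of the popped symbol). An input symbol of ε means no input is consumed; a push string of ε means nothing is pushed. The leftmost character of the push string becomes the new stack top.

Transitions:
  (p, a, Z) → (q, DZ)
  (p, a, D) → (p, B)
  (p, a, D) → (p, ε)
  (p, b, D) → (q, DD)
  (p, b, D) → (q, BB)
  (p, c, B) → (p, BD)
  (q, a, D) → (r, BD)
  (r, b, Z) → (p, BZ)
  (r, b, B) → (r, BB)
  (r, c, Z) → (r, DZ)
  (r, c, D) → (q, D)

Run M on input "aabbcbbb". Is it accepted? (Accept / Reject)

Reject

No computation consumes all input and reaches a final state.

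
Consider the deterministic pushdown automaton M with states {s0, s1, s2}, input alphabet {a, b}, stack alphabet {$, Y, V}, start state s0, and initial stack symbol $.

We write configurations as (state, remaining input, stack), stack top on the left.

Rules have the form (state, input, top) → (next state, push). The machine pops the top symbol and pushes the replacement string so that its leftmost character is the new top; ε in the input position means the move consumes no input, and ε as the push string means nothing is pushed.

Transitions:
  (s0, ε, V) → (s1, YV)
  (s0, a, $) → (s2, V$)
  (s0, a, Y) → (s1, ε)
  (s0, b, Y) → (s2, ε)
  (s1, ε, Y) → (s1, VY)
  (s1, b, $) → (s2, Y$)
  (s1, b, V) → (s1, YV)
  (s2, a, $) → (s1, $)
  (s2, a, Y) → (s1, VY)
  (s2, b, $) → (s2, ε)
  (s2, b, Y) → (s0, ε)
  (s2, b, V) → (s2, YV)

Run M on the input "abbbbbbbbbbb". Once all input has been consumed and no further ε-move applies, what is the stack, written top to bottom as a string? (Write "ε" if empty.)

(s0, abbbbbbbbbbb, $)
  read a, top $: go to s2, push V$ → (s2, bbbbbbbbbbb, V$)
  read b, top V: go to s2, push YV → (s2, bbbbbbbbbb, YV$)
  read b, top Y: go to s0, push ε → (s0, bbbbbbbbb, V$)
  ε-move, top V: go to s1, push YV → (s1, bbbbbbbbb, YV$)
  ε-move, top Y: go to s1, push VY → (s1, bbbbbbbbb, VYV$)
  read b, top V: go to s1, push YV → (s1, bbbbbbbb, YVYV$)
  ε-move, top Y: go to s1, push VY → (s1, bbbbbbbb, VYVYV$)
  read b, top V: go to s1, push YV → (s1, bbbbbbb, YVYVYV$)
  ε-move, top Y: go to s1, push VY → (s1, bbbbbbb, VYVYVYV$)
  read b, top V: go to s1, push YV → (s1, bbbbbb, YVYVYVYV$)
  ε-move, top Y: go to s1, push VY → (s1, bbbbbb, VYVYVYVYV$)
  read b, top V: go to s1, push YV → (s1, bbbbb, YVYVYVYVYV$)
  ε-move, top Y: go to s1, push VY → (s1, bbbbb, VYVYVYVYVYV$)
  read b, top V: go to s1, push YV → (s1, bbbb, YVYVYVYVYVYV$)
  ε-move, top Y: go to s1, push VY → (s1, bbbb, VYVYVYVYVYVYV$)
  read b, top V: go to s1, push YV → (s1, bbb, YVYVYVYVYVYVYV$)
  ε-move, top Y: go to s1, push VY → (s1, bbb, VYVYVYVYVYVYVYV$)
  read b, top V: go to s1, push YV → (s1, bb, YVYVYVYVYVYVYVYV$)
  ε-move, top Y: go to s1, push VY → (s1, bb, VYVYVYVYVYVYVYVYV$)
  read b, top V: go to s1, push YV → (s1, b, YVYVYVYVYVYVYVYVYV$)
  ε-move, top Y: go to s1, push VY → (s1, b, VYVYVYVYVYVYVYVYVYV$)
  read b, top V: go to s1, push YV → (s1, ε, YVYVYVYVYVYVYVYVYVYV$)
  ε-move, top Y: go to s1, push VY → (s1, ε, VYVYVYVYVYVYVYVYVYVYV$)
All input consumed in state s1 with stack VYVYVYVYVYVYVYVYVYVYV$.

VYVYVYVYVYVYVYVYVYVYV$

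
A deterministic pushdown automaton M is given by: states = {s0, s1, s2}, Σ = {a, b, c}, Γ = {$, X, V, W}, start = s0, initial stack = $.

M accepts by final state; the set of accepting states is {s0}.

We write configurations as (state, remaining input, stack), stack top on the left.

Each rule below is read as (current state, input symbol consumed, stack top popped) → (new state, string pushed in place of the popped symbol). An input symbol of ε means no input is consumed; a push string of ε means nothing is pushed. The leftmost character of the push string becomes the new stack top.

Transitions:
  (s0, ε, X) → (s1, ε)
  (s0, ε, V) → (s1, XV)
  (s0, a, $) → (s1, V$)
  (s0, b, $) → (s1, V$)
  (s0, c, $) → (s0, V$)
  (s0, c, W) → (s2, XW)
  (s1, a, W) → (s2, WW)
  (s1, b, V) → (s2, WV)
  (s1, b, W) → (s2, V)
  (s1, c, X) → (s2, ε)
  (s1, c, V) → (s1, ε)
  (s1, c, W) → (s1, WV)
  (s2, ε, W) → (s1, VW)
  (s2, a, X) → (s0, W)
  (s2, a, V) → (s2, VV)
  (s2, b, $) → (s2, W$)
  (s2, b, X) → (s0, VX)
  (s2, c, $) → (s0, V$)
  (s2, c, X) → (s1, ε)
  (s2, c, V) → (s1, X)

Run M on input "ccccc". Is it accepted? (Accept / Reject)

(s0, ccccc, $) ⊢ (s0, cccc, V$) ⊢ (s1, cccc, XV$) ⊢ (s2, ccc, V$) ⊢ (s1, cc, X$) ⊢ (s2, c, $) ⊢ (s0, ε, V$)
All input consumed; state s0 ∈ F.

Accept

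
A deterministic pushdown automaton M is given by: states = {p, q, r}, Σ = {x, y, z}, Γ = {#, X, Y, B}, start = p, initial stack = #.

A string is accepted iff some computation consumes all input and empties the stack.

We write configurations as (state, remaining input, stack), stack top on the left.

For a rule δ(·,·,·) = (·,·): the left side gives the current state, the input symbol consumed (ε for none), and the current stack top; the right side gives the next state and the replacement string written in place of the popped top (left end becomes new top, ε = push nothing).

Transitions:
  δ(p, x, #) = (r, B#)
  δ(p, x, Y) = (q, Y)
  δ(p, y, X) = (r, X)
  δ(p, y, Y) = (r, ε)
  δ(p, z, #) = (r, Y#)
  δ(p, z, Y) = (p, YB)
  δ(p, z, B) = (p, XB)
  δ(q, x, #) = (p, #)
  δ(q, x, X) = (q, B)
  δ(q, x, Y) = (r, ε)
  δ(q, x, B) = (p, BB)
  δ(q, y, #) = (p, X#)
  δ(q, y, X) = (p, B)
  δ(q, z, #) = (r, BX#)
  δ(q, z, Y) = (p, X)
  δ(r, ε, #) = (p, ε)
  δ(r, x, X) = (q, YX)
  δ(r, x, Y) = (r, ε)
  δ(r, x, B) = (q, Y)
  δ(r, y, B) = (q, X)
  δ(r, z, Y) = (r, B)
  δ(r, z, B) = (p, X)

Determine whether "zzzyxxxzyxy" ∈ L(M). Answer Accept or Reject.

(p, zzzyxxxzyxy, #)
  read z, top #: go to r, push Y# → (r, zzyxxxzyxy, Y#)
  read z, top Y: go to r, push B → (r, zyxxxzyxy, B#)
  read z, top B: go to p, push X → (p, yxxxzyxy, X#)
  read y, top X: go to r, push X → (r, xxxzyxy, X#)
  read x, top X: go to q, push YX → (q, xxzyxy, YX#)
  read x, top Y: go to r, push ε → (r, xzyxy, X#)
  read x, top X: go to q, push YX → (q, zyxy, YX#)
  read z, top Y: go to p, push X → (p, yxy, XX#)
  read y, top X: go to r, push X → (r, xy, XX#)
  read x, top X: go to q, push YX → (q, y, YXX#)
No transition applies at (q, y, YXX#); input not fully consumed.

Reject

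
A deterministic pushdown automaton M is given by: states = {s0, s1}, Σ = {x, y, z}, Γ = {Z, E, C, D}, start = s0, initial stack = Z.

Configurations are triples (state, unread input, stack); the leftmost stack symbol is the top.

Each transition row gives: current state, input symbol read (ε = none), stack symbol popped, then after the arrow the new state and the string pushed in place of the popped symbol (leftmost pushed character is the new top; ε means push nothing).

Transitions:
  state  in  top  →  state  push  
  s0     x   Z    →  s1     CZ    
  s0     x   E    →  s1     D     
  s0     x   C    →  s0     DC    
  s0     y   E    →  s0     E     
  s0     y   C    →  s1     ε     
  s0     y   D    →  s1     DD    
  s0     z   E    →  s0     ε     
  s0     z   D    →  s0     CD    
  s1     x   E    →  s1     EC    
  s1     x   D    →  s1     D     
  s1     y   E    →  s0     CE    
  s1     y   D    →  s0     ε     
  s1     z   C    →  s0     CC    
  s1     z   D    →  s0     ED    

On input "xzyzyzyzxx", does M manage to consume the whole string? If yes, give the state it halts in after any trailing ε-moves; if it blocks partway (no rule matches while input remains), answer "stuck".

(s0, xzyzyzyzxx, Z) ⊢ (s1, zyzyzyzxx, CZ) ⊢ (s0, yzyzyzxx, CCZ) ⊢ (s1, zyzyzxx, CZ) ⊢ (s0, yzyzxx, CCZ) ⊢ (s1, zyzxx, CZ) ⊢ (s0, yzxx, CCZ) ⊢ (s1, zxx, CZ) ⊢ (s0, xx, CCZ) ⊢ (s0, x, DCCZ)
No transition for (s0, x, top D); M blocks with input x remaining.

stuck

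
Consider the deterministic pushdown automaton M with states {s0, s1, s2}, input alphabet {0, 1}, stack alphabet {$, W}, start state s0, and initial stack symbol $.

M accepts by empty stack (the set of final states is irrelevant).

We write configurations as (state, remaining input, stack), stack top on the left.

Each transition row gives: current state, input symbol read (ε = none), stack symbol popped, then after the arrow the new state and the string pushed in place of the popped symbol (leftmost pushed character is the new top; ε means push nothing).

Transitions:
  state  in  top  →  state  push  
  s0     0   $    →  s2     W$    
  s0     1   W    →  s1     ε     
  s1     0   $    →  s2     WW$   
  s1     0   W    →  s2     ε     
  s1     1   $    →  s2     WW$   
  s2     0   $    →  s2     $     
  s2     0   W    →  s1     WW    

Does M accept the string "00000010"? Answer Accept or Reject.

Reject

(s0, 00000010, $) ⊢ (s2, 0000010, W$) ⊢ (s1, 000010, WW$) ⊢ (s2, 00010, W$) ⊢ (s1, 0010, WW$) ⊢ (s2, 010, W$) ⊢ (s1, 10, WW$)
No transition applies at (s1, 10, WW$); input not fully consumed.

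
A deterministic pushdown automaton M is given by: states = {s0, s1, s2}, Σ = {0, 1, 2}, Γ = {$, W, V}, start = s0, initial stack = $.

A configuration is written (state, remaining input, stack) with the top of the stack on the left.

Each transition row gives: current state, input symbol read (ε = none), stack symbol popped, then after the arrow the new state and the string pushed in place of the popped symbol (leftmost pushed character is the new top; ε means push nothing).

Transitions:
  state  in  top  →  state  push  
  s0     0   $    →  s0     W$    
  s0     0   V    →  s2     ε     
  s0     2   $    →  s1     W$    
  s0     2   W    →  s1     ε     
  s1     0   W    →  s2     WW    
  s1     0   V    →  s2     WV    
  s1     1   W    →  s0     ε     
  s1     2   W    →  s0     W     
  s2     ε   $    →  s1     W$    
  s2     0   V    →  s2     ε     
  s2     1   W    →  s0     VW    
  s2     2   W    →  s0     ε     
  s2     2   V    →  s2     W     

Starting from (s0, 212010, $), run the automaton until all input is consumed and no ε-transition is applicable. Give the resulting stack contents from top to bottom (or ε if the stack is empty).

(s0, 212010, $)
  read 2, top $: go to s1, push W$ → (s1, 12010, W$)
  read 1, top W: go to s0, push ε → (s0, 2010, $)
  read 2, top $: go to s1, push W$ → (s1, 010, W$)
  read 0, top W: go to s2, push WW → (s2, 10, WW$)
  read 1, top W: go to s0, push VW → (s0, 0, VWW$)
  read 0, top V: go to s2, push ε → (s2, ε, WW$)
All input consumed in state s2 with stack WW$.

WW$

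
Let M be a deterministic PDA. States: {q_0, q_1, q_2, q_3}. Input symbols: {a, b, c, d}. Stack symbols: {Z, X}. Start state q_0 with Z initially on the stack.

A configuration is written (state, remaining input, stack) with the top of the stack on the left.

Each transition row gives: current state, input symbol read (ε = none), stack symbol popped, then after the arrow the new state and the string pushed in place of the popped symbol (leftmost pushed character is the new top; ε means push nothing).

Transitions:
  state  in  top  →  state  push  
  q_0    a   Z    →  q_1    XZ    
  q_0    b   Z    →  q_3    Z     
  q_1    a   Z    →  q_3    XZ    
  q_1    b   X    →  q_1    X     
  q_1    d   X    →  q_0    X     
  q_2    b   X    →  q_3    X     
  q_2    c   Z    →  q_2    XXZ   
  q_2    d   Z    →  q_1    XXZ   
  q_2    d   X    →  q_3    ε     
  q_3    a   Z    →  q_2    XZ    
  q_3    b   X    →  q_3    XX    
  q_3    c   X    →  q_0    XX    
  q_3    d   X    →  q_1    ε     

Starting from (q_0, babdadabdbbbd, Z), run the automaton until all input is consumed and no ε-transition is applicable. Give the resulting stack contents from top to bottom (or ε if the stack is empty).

XZ

(q_0, babdadabdbbbd, Z) ⊢ (q_3, abdadabdbbbd, Z) ⊢ (q_2, bdadabdbbbd, XZ) ⊢ (q_3, dadabdbbbd, XZ) ⊢ (q_1, adabdbbbd, Z) ⊢ (q_3, dabdbbbd, XZ) ⊢ (q_1, abdbbbd, Z) ⊢ (q_3, bdbbbd, XZ) ⊢ (q_3, dbbbd, XXZ) ⊢ (q_1, bbbd, XZ) ⊢ (q_1, bbd, XZ) ⊢ (q_1, bd, XZ) ⊢ (q_1, d, XZ) ⊢ (q_0, ε, XZ)
All input consumed in state q_0 with stack XZ.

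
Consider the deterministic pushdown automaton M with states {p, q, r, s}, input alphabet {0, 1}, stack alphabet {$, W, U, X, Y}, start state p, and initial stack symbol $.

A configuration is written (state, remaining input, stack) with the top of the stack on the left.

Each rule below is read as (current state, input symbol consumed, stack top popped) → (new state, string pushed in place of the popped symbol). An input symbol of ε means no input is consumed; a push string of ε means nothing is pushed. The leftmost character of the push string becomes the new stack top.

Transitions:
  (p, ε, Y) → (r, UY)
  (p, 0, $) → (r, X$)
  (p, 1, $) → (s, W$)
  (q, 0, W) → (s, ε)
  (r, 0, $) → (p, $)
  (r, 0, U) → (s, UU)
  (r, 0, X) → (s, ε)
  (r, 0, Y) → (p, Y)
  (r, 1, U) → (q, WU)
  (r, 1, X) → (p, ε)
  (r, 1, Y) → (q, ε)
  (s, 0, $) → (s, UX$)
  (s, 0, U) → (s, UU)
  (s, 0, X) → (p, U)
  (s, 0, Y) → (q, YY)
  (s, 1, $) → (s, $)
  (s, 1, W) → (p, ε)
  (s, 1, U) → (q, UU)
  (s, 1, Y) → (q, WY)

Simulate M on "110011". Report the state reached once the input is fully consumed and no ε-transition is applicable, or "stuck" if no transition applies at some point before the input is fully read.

(p, 110011, $)
  read 1, top $: go to s, push W$ → (s, 10011, W$)
  read 1, top W: go to p, push ε → (p, 0011, $)
  read 0, top $: go to r, push X$ → (r, 011, X$)
  read 0, top X: go to s, push ε → (s, 11, $)
  read 1, top $: go to s, push $ → (s, 1, $)
  read 1, top $: go to s, push $ → (s, ε, $)
All input consumed; M is in state s.

s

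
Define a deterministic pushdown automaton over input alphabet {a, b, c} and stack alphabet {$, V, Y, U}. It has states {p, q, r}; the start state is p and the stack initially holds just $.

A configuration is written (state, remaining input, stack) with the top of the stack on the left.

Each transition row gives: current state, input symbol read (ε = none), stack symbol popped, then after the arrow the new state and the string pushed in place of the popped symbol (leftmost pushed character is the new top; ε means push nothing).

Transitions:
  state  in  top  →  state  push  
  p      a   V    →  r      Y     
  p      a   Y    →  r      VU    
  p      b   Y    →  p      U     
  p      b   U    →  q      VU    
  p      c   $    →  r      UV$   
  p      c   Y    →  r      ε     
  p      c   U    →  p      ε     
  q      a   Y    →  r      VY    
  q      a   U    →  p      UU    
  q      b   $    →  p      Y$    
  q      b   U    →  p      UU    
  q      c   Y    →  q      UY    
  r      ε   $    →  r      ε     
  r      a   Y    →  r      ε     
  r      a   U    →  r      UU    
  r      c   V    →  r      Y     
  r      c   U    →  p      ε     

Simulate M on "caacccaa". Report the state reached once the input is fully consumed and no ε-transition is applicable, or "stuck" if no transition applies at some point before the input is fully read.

(p, caacccaa, $) ⊢ (r, aacccaa, UV$) ⊢ (r, acccaa, UUV$) ⊢ (r, cccaa, UUUV$) ⊢ (p, ccaa, UUV$) ⊢ (p, caa, UV$) ⊢ (p, aa, V$) ⊢ (r, a, Y$) ⊢ (r, ε, $) ⊢ (r, ε, ε)
All input consumed; M is in state r.

r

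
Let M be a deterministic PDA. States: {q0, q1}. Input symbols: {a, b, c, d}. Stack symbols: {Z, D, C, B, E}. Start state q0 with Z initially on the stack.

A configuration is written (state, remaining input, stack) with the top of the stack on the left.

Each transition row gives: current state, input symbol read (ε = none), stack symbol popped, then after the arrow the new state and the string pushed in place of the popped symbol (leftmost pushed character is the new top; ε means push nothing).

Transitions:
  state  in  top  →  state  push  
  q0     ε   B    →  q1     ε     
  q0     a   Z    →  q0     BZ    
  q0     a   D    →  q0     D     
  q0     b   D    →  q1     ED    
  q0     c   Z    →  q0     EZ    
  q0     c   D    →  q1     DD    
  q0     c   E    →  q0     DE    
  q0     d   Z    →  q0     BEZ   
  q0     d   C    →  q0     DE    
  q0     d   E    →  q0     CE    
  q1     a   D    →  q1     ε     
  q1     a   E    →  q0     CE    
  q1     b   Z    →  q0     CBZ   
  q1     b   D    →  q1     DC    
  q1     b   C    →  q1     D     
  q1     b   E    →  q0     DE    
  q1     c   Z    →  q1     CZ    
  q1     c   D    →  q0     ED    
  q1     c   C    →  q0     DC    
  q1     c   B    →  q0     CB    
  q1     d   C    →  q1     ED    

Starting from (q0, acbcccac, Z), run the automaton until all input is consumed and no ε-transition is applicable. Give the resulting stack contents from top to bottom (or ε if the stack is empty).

EDEDZ

(q0, acbcccac, Z) ⊢ (q0, cbcccac, BZ) ⊢ (q1, cbcccac, Z) ⊢ (q1, bcccac, CZ) ⊢ (q1, cccac, DZ) ⊢ (q0, ccac, EDZ) ⊢ (q0, cac, DEDZ) ⊢ (q1, ac, DDEDZ) ⊢ (q1, c, DEDZ) ⊢ (q0, ε, EDEDZ)
All input consumed in state q0 with stack EDEDZ.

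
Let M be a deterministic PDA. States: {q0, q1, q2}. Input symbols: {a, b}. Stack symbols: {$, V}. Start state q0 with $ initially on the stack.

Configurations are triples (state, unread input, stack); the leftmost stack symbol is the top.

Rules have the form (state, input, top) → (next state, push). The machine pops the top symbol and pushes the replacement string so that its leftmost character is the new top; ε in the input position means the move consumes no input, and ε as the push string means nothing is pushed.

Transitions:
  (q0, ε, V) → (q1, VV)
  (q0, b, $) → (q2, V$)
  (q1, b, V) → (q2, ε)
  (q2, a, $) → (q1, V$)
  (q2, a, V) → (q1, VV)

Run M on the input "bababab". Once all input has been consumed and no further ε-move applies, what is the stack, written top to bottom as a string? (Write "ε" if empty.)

(q0, bababab, $)
  read b, top $: go to q2, push V$ → (q2, ababab, V$)
  read a, top V: go to q1, push VV → (q1, babab, VV$)
  read b, top V: go to q2, push ε → (q2, abab, V$)
  read a, top V: go to q1, push VV → (q1, bab, VV$)
  read b, top V: go to q2, push ε → (q2, ab, V$)
  read a, top V: go to q1, push VV → (q1, b, VV$)
  read b, top V: go to q2, push ε → (q2, ε, V$)
All input consumed in state q2 with stack V$.

V$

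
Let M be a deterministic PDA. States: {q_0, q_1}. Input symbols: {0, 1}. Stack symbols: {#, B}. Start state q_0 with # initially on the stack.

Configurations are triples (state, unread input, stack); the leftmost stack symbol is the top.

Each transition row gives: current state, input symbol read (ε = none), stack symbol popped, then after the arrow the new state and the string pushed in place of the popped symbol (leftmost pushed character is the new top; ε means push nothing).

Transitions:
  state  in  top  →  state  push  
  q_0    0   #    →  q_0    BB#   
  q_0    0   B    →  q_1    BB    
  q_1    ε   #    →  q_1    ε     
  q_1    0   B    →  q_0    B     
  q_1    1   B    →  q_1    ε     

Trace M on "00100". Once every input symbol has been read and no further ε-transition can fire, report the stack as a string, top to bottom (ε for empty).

BBB#

(q_0, 00100, #)
  read 0, top #: go to q_0, push BB# → (q_0, 0100, BB#)
  read 0, top B: go to q_1, push BB → (q_1, 100, BBB#)
  read 1, top B: go to q_1, push ε → (q_1, 00, BB#)
  read 0, top B: go to q_0, push B → (q_0, 0, BB#)
  read 0, top B: go to q_1, push BB → (q_1, ε, BBB#)
All input consumed in state q_1 with stack BBB#.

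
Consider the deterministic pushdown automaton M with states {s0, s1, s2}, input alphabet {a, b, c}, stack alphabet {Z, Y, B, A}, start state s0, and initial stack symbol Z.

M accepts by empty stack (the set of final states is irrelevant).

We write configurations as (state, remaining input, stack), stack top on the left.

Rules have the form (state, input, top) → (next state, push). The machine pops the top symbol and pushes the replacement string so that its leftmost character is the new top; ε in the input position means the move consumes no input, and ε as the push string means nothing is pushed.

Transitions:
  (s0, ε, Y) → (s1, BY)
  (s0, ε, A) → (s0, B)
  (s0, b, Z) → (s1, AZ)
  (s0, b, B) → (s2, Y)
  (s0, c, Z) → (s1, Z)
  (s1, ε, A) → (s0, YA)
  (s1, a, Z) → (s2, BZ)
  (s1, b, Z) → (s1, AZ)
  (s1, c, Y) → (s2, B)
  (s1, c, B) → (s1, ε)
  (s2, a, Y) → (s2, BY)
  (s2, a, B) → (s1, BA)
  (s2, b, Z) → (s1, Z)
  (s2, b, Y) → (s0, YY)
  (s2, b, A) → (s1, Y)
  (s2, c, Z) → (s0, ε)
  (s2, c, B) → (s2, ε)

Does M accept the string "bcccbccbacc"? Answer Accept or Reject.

Accept

(s0, bcccbccbacc, Z)
  read b, top Z: go to s1, push AZ → (s1, cccbccbacc, AZ)
  ε-move, top A: go to s0, push YA → (s0, cccbccbacc, YAZ)
  ε-move, top Y: go to s1, push BY → (s1, cccbccbacc, BYAZ)
  read c, top B: go to s1, push ε → (s1, ccbccbacc, YAZ)
  read c, top Y: go to s2, push B → (s2, cbccbacc, BAZ)
  read c, top B: go to s2, push ε → (s2, bccbacc, AZ)
  read b, top A: go to s1, push Y → (s1, ccbacc, YZ)
  read c, top Y: go to s2, push B → (s2, cbacc, BZ)
  read c, top B: go to s2, push ε → (s2, bacc, Z)
  read b, top Z: go to s1, push Z → (s1, acc, Z)
  read a, top Z: go to s2, push BZ → (s2, cc, BZ)
  read c, top B: go to s2, push ε → (s2, c, Z)
  read c, top Z: go to s0, push ε → (s0, ε, ε)
All input consumed and the stack is empty.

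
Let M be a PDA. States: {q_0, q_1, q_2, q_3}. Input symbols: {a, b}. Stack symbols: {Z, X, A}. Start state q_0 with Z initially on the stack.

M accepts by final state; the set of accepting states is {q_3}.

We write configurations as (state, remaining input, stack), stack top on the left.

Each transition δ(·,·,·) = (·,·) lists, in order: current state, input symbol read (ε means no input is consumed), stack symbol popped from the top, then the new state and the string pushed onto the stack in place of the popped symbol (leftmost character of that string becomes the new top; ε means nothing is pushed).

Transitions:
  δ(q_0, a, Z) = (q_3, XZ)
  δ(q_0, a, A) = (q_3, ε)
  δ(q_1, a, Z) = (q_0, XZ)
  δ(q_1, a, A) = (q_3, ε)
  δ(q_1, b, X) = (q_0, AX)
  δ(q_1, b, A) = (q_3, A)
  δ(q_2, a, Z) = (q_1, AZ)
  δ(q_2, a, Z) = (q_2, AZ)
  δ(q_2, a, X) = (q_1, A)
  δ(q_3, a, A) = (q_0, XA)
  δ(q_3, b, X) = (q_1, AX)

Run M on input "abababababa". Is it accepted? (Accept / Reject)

Accept

One accepting computation: (q_0, abababababa, Z) ⊢ (q_3, bababababa, XZ) ⊢ (q_1, ababababa, AXZ) ⊢ (q_3, babababa, XZ) ⊢ (q_1, abababa, AXZ) ⊢ (q_3, bababa, XZ) ⊢ (q_1, ababa, AXZ) ⊢ (q_3, baba, XZ) ⊢ (q_1, aba, AXZ) ⊢ (q_3, ba, XZ) ⊢ (q_1, a, AXZ) ⊢ (q_3, ε, XZ)
All input consumed and state q_3 ∈ F.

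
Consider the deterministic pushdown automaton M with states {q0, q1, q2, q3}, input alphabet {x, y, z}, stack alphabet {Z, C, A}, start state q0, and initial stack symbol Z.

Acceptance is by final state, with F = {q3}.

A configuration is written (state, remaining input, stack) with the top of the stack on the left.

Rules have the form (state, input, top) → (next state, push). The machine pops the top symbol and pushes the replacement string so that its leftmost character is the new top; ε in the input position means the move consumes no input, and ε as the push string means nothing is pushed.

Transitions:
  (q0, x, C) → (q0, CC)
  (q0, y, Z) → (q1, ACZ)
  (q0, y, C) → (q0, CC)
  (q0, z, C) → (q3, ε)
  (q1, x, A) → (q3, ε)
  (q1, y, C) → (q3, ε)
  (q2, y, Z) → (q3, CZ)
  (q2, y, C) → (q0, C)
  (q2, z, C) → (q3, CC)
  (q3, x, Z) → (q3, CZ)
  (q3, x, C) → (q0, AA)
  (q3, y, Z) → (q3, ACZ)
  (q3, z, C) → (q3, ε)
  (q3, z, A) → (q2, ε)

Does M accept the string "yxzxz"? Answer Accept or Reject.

Accept

(q0, yxzxz, Z)
  read y, top Z: go to q1, push ACZ → (q1, xzxz, ACZ)
  read x, top A: go to q3, push ε → (q3, zxz, CZ)
  read z, top C: go to q3, push ε → (q3, xz, Z)
  read x, top Z: go to q3, push CZ → (q3, z, CZ)
  read z, top C: go to q3, push ε → (q3, ε, Z)
All input consumed; state q3 ∈ F.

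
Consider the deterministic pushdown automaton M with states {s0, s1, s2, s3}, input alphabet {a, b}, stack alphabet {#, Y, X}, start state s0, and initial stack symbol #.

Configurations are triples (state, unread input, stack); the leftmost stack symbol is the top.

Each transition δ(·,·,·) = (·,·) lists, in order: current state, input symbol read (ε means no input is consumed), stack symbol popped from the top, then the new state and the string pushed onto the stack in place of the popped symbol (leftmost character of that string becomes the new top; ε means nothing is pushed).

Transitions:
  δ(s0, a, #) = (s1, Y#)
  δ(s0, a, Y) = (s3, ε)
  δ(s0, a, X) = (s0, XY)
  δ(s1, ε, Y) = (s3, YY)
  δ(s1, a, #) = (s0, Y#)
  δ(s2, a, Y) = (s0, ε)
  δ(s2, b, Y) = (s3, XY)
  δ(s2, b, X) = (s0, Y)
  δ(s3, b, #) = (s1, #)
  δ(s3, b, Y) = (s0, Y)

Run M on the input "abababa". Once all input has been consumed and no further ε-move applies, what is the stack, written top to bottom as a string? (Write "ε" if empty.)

(s0, abababa, #)
  read a, top #: go to s1, push Y# → (s1, bababa, Y#)
  ε-move, top Y: go to s3, push YY → (s3, bababa, YY#)
  read b, top Y: go to s0, push Y → (s0, ababa, YY#)
  read a, top Y: go to s3, push ε → (s3, baba, Y#)
  read b, top Y: go to s0, push Y → (s0, aba, Y#)
  read a, top Y: go to s3, push ε → (s3, ba, #)
  read b, top #: go to s1, push # → (s1, a, #)
  read a, top #: go to s0, push Y# → (s0, ε, Y#)
All input consumed in state s0 with stack Y#.

Y#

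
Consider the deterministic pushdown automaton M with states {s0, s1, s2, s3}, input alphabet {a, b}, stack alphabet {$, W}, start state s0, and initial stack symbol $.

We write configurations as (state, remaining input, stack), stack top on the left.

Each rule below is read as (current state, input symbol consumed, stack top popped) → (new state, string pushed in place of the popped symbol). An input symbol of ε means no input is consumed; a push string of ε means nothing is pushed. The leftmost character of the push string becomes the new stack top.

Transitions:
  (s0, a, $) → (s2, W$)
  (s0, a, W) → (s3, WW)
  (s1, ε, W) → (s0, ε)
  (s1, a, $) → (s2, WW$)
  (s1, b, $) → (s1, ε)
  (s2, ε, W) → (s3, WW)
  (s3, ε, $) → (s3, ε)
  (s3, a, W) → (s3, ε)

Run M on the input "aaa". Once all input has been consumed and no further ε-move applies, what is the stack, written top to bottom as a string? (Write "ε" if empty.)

ε

(s0, aaa, $)
  read a, top $: go to s2, push W$ → (s2, aa, W$)
  ε-move, top W: go to s3, push WW → (s3, aa, WW$)
  read a, top W: go to s3, push ε → (s3, a, W$)
  read a, top W: go to s3, push ε → (s3, ε, $)
  ε-move, top $: go to s3, push ε → (s3, ε, ε)
All input consumed in state s3 with stack ε.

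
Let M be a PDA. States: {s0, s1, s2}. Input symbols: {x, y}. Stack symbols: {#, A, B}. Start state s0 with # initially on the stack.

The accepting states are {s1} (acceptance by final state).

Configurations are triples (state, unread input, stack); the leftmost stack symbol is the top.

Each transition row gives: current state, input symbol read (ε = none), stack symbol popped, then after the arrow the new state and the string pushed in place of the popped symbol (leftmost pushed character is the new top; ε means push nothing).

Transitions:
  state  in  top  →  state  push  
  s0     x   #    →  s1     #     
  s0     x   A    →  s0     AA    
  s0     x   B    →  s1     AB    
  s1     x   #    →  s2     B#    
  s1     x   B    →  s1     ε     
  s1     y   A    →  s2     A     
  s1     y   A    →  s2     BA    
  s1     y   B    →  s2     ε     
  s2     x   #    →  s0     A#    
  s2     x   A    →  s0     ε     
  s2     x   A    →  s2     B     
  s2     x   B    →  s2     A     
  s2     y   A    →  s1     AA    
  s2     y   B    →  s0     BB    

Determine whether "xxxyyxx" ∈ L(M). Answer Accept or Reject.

No computation consumes all input and reaches a final state.

Reject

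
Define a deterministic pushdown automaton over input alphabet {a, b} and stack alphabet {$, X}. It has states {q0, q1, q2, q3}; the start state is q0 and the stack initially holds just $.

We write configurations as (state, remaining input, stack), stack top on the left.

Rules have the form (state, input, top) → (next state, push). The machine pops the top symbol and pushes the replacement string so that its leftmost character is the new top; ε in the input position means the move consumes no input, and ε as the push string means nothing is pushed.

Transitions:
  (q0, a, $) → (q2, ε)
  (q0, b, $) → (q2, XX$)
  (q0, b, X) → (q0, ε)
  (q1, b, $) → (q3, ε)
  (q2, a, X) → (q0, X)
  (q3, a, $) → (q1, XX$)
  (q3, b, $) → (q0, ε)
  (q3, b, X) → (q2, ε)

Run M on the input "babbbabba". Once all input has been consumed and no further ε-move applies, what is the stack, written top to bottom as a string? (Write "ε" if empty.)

(q0, babbbabba, $) ⊢ (q2, abbbabba, XX$) ⊢ (q0, bbbabba, XX$) ⊢ (q0, bbabba, X$) ⊢ (q0, babba, $) ⊢ (q2, abba, XX$) ⊢ (q0, bba, XX$) ⊢ (q0, ba, X$) ⊢ (q0, a, $) ⊢ (q2, ε, ε)
All input consumed in state q2 with stack ε.

ε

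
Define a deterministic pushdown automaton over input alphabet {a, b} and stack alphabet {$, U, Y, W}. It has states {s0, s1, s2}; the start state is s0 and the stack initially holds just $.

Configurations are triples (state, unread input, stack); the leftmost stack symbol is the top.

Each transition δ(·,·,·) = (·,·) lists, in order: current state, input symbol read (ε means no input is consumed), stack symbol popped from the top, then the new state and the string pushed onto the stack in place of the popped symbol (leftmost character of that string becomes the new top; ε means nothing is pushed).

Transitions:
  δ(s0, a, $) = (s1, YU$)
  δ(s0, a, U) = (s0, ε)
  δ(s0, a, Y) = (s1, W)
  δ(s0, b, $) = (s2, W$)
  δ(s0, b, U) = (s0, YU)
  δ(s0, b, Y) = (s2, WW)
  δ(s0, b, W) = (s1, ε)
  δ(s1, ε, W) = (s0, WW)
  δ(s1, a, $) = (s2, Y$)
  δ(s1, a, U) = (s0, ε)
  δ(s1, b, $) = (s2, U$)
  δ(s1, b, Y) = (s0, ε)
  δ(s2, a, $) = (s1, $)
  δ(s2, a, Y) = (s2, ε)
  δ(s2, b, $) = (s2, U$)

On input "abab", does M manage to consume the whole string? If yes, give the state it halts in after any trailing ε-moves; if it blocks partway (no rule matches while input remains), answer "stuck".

(s0, abab, $)
  read a, top $: go to s1, push YU$ → (s1, bab, YU$)
  read b, top Y: go to s0, push ε → (s0, ab, U$)
  read a, top U: go to s0, push ε → (s0, b, $)
  read b, top $: go to s2, push W$ → (s2, ε, W$)
All input consumed; M is in state s2.

s2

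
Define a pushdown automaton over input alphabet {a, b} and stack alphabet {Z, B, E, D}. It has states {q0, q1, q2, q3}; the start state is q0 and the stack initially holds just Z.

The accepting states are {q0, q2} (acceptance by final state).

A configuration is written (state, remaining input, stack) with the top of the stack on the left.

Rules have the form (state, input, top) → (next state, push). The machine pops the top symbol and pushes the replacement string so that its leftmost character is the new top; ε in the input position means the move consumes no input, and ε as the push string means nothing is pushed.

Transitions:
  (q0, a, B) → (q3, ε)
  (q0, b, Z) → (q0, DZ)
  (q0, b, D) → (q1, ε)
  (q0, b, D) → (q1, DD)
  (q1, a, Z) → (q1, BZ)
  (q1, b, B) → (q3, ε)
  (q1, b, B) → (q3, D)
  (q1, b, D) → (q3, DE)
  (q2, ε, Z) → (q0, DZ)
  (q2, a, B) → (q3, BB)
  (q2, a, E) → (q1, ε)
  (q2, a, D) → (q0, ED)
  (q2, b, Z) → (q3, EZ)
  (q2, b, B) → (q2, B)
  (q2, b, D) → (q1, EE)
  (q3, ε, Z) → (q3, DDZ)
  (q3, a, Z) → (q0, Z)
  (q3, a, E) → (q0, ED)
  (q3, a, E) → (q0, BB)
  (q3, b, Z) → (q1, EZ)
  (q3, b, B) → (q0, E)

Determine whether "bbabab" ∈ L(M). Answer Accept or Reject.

Accept

One accepting computation: (q0, bbabab, Z) ⊢ (q0, babab, DZ) ⊢ (q1, abab, Z) ⊢ (q1, bab, BZ) ⊢ (q3, ab, Z) ⊢ (q0, b, Z) ⊢ (q0, ε, DZ)
All input consumed and state q0 ∈ F.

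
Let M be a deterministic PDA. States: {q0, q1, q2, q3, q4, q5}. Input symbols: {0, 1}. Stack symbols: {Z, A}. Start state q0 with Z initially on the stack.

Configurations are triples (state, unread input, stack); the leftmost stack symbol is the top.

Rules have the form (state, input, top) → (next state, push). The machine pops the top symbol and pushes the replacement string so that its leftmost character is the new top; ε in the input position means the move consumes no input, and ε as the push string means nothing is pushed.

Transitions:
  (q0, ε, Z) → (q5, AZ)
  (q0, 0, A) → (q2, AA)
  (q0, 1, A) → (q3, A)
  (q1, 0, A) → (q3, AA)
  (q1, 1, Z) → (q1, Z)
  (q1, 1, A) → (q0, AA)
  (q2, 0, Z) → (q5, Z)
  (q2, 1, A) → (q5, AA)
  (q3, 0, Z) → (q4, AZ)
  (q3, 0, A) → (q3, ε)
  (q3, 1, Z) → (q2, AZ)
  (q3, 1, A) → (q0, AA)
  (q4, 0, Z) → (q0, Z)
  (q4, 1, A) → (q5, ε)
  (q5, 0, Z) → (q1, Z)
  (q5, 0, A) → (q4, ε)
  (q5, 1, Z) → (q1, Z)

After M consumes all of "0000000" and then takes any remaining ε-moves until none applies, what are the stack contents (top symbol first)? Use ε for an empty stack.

Z

(q0, 0000000, Z) ⊢ (q5, 0000000, AZ) ⊢ (q4, 000000, Z) ⊢ (q0, 00000, Z) ⊢ (q5, 00000, AZ) ⊢ (q4, 0000, Z) ⊢ (q0, 000, Z) ⊢ (q5, 000, AZ) ⊢ (q4, 00, Z) ⊢ (q0, 0, Z) ⊢ (q5, 0, AZ) ⊢ (q4, ε, Z)
All input consumed in state q4 with stack Z.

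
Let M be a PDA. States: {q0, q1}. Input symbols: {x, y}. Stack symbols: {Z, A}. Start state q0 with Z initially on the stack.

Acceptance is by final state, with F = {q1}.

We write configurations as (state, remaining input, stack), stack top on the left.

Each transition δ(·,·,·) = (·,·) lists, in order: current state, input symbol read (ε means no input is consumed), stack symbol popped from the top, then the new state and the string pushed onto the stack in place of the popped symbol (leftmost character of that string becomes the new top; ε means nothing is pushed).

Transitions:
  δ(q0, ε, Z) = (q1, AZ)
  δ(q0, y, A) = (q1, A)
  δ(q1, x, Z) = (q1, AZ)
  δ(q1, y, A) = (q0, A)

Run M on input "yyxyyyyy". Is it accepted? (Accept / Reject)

No computation consumes all input and reaches a final state.

Reject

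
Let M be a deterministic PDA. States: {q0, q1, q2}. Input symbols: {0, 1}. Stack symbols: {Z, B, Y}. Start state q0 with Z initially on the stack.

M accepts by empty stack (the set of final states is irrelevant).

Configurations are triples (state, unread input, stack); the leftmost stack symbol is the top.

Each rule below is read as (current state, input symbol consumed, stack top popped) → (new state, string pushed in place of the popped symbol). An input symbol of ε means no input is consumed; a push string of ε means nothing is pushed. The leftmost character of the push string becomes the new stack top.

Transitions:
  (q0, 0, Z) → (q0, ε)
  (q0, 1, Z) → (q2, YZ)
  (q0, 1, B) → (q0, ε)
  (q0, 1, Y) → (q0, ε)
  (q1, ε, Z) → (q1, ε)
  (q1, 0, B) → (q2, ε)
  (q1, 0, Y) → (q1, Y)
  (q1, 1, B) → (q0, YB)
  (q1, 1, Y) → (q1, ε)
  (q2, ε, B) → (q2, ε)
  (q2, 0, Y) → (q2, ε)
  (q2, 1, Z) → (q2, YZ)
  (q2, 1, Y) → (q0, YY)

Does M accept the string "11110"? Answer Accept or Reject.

(q0, 11110, Z)
  read 1, top Z: go to q2, push YZ → (q2, 1110, YZ)
  read 1, top Y: go to q0, push YY → (q0, 110, YYZ)
  read 1, top Y: go to q0, push ε → (q0, 10, YZ)
  read 1, top Y: go to q0, push ε → (q0, 0, Z)
  read 0, top Z: go to q0, push ε → (q0, ε, ε)
All input consumed and the stack is empty.

Accept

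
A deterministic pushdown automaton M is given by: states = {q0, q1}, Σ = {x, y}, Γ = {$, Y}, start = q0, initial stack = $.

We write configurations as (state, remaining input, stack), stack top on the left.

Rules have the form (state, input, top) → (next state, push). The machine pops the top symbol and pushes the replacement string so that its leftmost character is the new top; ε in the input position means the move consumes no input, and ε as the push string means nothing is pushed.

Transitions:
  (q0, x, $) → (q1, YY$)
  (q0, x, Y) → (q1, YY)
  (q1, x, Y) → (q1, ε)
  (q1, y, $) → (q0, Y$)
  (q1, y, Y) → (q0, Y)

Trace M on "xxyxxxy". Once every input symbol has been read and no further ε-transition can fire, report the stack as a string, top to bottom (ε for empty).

Y$

(q0, xxyxxxy, $) ⊢ (q1, xyxxxy, YY$) ⊢ (q1, yxxxy, Y$) ⊢ (q0, xxxy, Y$) ⊢ (q1, xxy, YY$) ⊢ (q1, xy, Y$) ⊢ (q1, y, $) ⊢ (q0, ε, Y$)
All input consumed in state q0 with stack Y$.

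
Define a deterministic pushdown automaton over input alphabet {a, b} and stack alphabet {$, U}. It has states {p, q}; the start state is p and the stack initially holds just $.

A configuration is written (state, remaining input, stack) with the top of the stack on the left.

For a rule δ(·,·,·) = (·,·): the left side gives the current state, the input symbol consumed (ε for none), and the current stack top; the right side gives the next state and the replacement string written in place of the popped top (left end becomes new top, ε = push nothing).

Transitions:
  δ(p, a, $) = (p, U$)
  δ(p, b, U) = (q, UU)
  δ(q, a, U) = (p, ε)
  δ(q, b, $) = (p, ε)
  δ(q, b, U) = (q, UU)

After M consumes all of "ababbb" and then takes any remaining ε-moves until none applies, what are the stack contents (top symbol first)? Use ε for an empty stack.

(p, ababbb, $)
  read a, top $: go to p, push U$ → (p, babbb, U$)
  read b, top U: go to q, push UU → (q, abbb, UU$)
  read a, top U: go to p, push ε → (p, bbb, U$)
  read b, top U: go to q, push UU → (q, bb, UU$)
  read b, top U: go to q, push UU → (q, b, UUU$)
  read b, top U: go to q, push UU → (q, ε, UUUU$)
All input consumed in state q with stack UUUU$.

UUUU$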